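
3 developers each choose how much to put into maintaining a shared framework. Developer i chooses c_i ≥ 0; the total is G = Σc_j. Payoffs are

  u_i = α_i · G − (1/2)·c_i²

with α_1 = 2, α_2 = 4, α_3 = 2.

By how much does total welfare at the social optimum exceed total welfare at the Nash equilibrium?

Developer i's FOC: ∂u_i/∂c_i = α_i − c_i = 0, so c_i* = α_i.
NE contributions = (2, 4, 2); G = 8.
W^NE = (Σα)·G − ½Σα_i² = 8² − ½·24 = 52.
Planner sets c_i = Σα_j = 8 for every i, so G^SO = 3·8 = 24.
W^SO = (Σα)·G^SO − ½·3·(Σα)² = (3/2)·8² = 96.
Deadweight loss = W^SO − W^NE = 44.

44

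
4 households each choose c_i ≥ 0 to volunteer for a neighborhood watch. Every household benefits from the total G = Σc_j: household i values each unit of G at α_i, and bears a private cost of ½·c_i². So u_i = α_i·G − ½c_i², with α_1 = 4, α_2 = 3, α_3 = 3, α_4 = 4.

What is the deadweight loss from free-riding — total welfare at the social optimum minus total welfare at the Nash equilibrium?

Household i's FOC: ∂u_i/∂c_i = α_i − c_i = 0, so c_i* = α_i.
NE contributions = (4, 3, 3, 4); G = 14.
W^NE = (Σα)·G − ½Σα_i² = 14² − ½·50 = 171.
Planner sets c_i = Σα_j = 14 for every i, so G^SO = 4·14 = 56.
W^SO = (Σα)·G^SO − ½·4·(Σα)² = (4/2)·14² = 392.
Deadweight loss = W^SO − W^NE = 221.

221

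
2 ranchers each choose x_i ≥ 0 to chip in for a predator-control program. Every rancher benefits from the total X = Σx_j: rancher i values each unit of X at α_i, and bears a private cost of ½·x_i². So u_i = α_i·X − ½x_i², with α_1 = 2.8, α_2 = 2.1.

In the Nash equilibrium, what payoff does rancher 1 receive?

Rancher i's FOC: ∂u_i/∂x_i = α_i − x_i = 0, so x_i* = α_i.
NE contributions = (2.8, 2.1); X = 4.9.
u_1 = α_1·X − ½·(x_1)² = 2.8·4.9 − ½·2.8² = 9.8.

9.8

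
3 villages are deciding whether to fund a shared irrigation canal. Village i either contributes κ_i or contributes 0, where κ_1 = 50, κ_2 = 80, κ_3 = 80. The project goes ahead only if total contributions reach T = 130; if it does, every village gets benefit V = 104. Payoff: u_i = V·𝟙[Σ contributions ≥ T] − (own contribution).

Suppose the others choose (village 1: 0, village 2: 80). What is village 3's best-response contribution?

Others' total = 80. Contributing 80 brings total to 160 ≥ 130: gain V − κ_3 = 24.
Best response: 80.

80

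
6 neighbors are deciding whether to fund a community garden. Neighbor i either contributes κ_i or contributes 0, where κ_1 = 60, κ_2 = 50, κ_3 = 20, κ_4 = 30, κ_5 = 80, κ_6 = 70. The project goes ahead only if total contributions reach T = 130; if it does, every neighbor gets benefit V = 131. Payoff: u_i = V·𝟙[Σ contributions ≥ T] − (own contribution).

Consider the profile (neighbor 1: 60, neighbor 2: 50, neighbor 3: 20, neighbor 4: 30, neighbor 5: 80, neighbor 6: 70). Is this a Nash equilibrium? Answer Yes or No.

Total = 310 ≥ 130: provided.
Neighbor 1 (pledges 60, payoff 71): dropping to 0 → total 250, payoff 131. Profitable deviation.

No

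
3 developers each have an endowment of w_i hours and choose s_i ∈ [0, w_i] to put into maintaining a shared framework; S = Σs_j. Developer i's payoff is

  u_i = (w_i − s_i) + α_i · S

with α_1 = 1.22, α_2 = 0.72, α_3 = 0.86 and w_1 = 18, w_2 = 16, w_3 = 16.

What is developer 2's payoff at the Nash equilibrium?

28.96

∂u_i/∂s_i = α_i − 1, so developer i contributes w_i if α_i > 1, else 0.
α_i > 1 for i ∈ {1}; NE contributions (18, 0, 0), S = 18.
u_2 = (16 − 0) + 0.72·18 = 28.96.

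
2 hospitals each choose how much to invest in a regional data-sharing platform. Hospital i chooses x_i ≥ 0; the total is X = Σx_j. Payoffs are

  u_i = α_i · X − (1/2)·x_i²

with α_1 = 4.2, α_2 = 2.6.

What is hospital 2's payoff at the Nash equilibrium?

14.3

Hospital i's FOC: ∂u_i/∂x_i = α_i − x_i = 0, so x_i* = α_i.
NE contributions = (4.2, 2.6); X = 6.8.
u_2 = α_2·X − ½·(x_2)² = 2.6·6.8 − ½·2.6² = 14.3.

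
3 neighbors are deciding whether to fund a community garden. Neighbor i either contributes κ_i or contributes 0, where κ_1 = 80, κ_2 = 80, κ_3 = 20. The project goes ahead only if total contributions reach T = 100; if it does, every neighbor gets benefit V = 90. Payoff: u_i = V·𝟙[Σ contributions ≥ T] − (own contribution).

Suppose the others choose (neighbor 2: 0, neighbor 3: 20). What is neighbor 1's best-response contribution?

Others' total = 20. Contributing 80 brings total to 100 ≥ 100: gain V − κ_1 = 10.
Best response: 80.

80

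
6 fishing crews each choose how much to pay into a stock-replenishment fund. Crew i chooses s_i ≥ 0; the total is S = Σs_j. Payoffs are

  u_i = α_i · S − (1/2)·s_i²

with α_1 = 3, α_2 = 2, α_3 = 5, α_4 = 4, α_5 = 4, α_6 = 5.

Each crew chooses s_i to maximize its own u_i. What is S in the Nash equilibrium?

Crew i's FOC: ∂u_i/∂s_i = α_i − s_i = 0, so s_i* = α_i.
NE contributions = (3, 2, 5, 4, 4, 5); S = 23.

23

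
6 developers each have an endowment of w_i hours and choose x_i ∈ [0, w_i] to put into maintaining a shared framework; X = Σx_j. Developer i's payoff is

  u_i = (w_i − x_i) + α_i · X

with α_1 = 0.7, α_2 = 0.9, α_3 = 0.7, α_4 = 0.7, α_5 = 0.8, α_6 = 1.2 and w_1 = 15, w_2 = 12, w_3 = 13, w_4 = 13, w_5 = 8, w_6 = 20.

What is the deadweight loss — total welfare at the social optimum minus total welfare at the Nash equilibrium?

244

∂u_i/∂x_i = α_i − 1, so developer i contributes w_i if α_i > 1, else 0.
α_i > 1 for i ∈ {6}; NE contributions (0, 0, 0, 0, 0, 20), X = 20.
W^NE = Σw_i − X^NE + (Σα_i)·X^NE = 81 + 4·20 = 161.
Planner: ∂(Σu_j)/∂x_i = Σα_j − 1 = 4 > 0, so everyone contributes w_i; X^SO = 81, W^SO = 81 + 4·81 = 405.
Deadweight loss = 244.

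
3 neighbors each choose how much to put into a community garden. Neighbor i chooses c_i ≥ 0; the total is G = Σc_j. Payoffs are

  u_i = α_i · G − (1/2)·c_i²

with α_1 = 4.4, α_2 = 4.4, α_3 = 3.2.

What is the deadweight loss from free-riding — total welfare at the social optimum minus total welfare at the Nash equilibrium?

Neighbor i's FOC: ∂u_i/∂c_i = α_i − c_i = 0, so c_i* = α_i.
NE contributions = (4.4, 4.4, 3.2); G = 12.
W^NE = (Σα)·G − ½Σα_i² = 12² − ½·48.96 = 119.52.
Planner sets c_i = Σα_j = 12 for every i, so G^SO = 3·12 = 36.
W^SO = (Σα)·G^SO − ½·3·(Σα)² = (3/2)·12² = 216.
Deadweight loss = W^SO − W^NE = 96.48.

96.48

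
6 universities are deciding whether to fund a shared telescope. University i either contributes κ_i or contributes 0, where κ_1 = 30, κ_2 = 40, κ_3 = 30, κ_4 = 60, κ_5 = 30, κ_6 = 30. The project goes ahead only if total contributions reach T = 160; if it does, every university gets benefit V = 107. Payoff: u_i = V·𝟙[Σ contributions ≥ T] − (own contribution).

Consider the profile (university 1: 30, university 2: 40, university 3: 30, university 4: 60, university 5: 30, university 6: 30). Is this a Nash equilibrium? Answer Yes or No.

No

Total = 220 ≥ 160: provided.
University 1 (pledges 30, payoff 77): dropping to 0 → total 190, payoff 107. Profitable deviation.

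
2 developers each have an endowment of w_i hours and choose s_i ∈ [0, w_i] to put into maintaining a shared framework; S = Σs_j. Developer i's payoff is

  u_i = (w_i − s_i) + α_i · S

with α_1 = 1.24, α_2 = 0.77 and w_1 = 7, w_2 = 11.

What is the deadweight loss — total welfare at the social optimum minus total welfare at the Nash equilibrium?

∂u_i/∂s_i = α_i − 1, so developer i contributes w_i if α_i > 1, else 0.
α_i > 1 for i ∈ {1}; NE contributions (7, 0), S = 7.
W^NE = Σw_i − S^NE + (Σα_i)·S^NE = 18 + 1.01·7 = 25.07.
Planner: ∂(Σu_j)/∂s_i = Σα_j − 1 = 1.01 > 0, so everyone contributes w_i; S^SO = 18, W^SO = 18 + 1.01·18 = 36.18.
Deadweight loss = 11.11.

11.11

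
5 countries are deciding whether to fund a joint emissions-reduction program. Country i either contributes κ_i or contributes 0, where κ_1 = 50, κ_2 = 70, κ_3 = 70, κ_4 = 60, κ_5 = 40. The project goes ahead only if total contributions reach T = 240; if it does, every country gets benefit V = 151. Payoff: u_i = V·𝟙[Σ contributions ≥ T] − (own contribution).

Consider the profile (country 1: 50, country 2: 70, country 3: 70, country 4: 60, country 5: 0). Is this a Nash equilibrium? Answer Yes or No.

Total = 250 ≥ 240: provided.
Country 1 (pledges 50, payoff 101): dropping to 0 → total 200, payoff 0. No gain.
Country 2 (pledges 70, payoff 81): dropping to 0 → total 180, payoff 0. No gain.
Country 3 (pledges 70, payoff 81): dropping to 0 → total 180, payoff 0. No gain.
Country 4 (pledges 60, payoff 91): dropping to 0 → total 190, payoff 0. No gain.
Country 5 (pledges 0, payoff 151): pledging 40 → total 290, payoff 111. No gain.

Yes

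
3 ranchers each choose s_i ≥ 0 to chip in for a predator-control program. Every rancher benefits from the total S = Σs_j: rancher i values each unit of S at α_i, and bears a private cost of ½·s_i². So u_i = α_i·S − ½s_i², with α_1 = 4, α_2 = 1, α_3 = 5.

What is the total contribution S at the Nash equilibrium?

Rancher i's FOC: ∂u_i/∂s_i = α_i − s_i = 0, so s_i* = α_i.
NE contributions = (4, 1, 5); S = 10.

10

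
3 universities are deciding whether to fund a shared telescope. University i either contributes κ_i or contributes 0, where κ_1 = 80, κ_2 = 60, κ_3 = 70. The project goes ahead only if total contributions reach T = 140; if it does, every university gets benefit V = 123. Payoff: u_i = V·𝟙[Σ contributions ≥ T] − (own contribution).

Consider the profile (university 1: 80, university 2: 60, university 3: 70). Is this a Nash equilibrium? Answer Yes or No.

Total = 210 ≥ 140: provided.
University 1 (pledges 80, payoff 43): dropping to 0 → total 130, payoff 0. No gain.
University 2 (pledges 60, payoff 63): dropping to 0 → total 150, payoff 123. Profitable deviation.

No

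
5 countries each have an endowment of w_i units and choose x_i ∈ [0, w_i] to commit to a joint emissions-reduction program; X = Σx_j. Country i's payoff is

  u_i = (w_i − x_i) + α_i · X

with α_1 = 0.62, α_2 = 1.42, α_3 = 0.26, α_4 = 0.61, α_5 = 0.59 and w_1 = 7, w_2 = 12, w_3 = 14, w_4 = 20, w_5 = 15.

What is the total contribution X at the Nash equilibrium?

12

∂u_i/∂x_i = α_i − 1, so country i contributes w_i if α_i > 1, else 0.
α_i > 1 for i ∈ {2}; NE contributions (0, 12, 0, 0, 0), X = 12.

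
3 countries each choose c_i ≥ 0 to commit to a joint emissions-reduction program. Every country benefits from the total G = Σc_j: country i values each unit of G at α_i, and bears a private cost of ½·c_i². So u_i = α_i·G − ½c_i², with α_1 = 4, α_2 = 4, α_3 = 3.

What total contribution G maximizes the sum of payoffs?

33

Planner FOC: ∂(Σu_j)/∂c_i = (Σα_j) − c_i = 0, so c_i^SO = Σα_j = 11 for every i; G^SO = 33.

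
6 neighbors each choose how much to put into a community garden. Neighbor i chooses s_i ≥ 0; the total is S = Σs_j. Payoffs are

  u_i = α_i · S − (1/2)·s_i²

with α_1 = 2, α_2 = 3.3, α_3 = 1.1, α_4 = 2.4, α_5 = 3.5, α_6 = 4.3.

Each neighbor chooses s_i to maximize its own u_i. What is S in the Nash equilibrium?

16.6

Neighbor i's FOC: ∂u_i/∂s_i = α_i − s_i = 0, so s_i* = α_i.
NE contributions = (2, 3.3, 1.1, 2.4, 3.5, 4.3); S = 16.6.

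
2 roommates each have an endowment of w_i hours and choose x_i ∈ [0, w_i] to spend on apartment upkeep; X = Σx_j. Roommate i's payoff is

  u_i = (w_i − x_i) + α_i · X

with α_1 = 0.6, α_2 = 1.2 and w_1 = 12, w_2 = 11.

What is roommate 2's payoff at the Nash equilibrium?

13.2

∂u_i/∂x_i = α_i − 1, so roommate i contributes w_i if α_i > 1, else 0.
α_i > 1 for i ∈ {2}; NE contributions (0, 11), X = 11.
u_2 = (11 − 11) + 1.2·11 = 13.2.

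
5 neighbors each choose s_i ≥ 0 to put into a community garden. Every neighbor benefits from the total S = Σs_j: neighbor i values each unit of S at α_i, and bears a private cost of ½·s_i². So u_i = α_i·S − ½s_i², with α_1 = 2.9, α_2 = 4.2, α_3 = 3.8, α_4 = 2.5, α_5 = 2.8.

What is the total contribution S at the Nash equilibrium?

16.2

Neighbor i's FOC: ∂u_i/∂s_i = α_i − s_i = 0, so s_i* = α_i.
NE contributions = (2.9, 4.2, 3.8, 2.5, 2.8); S = 16.2.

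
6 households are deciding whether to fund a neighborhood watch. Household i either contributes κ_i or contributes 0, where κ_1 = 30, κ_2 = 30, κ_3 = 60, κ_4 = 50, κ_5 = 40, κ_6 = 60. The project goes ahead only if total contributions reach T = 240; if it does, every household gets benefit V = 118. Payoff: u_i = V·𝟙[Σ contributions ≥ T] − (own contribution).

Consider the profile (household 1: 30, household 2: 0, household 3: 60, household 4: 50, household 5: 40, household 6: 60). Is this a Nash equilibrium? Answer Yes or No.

Yes

Total = 240 ≥ 240: provided.
Household 1 (pledges 30, payoff 88): dropping to 0 → total 210, payoff 0. No gain.
Household 2 (pledges 0, payoff 118): pledging 30 → total 270, payoff 88. No gain.
Household 3 (pledges 60, payoff 58): dropping to 0 → total 180, payoff 0. No gain.
Household 4 (pledges 50, payoff 68): dropping to 0 → total 190, payoff 0. No gain.
Household 5 (pledges 40, payoff 78): dropping to 0 → total 200, payoff 0. No gain.
Household 6 (pledges 60, payoff 58): dropping to 0 → total 180, payoff 0. No gain.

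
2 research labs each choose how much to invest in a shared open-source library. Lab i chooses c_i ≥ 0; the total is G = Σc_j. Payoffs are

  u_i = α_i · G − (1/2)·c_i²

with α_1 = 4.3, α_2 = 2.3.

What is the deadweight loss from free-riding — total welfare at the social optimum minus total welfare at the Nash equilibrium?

11.89

Lab i's FOC: ∂u_i/∂c_i = α_i − c_i = 0, so c_i* = α_i.
NE contributions = (4.3, 2.3); G = 6.6.
W^NE = (Σα)·G − ½Σα_i² = 6.6² − ½·23.78 = 31.67.
Planner sets c_i = Σα_j = 6.6 for every i, so G^SO = 2·6.6 = 13.2.
W^SO = (Σα)·G^SO − ½·2·(Σα)² = (2/2)·6.6² = 43.56.
Deadweight loss = W^SO − W^NE = 11.89.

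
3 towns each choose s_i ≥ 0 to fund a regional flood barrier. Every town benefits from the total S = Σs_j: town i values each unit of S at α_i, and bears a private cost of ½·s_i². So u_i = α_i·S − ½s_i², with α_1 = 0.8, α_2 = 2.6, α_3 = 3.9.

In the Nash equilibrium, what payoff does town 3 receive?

20.865

Town i's FOC: ∂u_i/∂s_i = α_i − s_i = 0, so s_i* = α_i.
NE contributions = (0.8, 2.6, 3.9); S = 7.3.
u_3 = α_3·S − ½·(s_3)² = 3.9·7.3 − ½·3.9² = 20.865.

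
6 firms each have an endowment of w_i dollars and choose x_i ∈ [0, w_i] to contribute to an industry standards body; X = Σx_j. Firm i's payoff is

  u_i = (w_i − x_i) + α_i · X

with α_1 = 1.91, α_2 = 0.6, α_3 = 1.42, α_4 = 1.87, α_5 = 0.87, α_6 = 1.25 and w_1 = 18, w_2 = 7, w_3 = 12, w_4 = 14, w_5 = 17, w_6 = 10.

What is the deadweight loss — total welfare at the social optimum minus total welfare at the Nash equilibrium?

166.08

∂u_i/∂x_i = α_i − 1, so firm i contributes w_i if α_i > 1, else 0.
α_i > 1 for i ∈ {1, 3, 4, 6}; NE contributions (18, 0, 12, 14, 0, 10), X = 54.
W^NE = Σw_i − X^NE + (Σα_i)·X^NE = 78 + 6.92·54 = 451.68.
Planner: ∂(Σu_j)/∂x_i = Σα_j − 1 = 6.92 > 0, so everyone contributes w_i; X^SO = 78, W^SO = 78 + 6.92·78 = 617.76.
Deadweight loss = 166.08.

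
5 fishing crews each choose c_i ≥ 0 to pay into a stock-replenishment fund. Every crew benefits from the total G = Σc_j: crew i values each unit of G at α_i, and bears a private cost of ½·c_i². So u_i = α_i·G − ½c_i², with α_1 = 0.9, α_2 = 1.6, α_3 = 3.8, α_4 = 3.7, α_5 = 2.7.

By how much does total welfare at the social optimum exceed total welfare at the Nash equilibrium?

Crew i's FOC: ∂u_i/∂c_i = α_i − c_i = 0, so c_i* = α_i.
NE contributions = (0.9, 1.6, 3.8, 3.7, 2.7); G = 12.7.
W^NE = (Σα)·G − ½Σα_i² = 12.7² − ½·38.79 = 141.895.
Planner sets c_i = Σα_j = 12.7 for every i, so G^SO = 5·12.7 = 63.5.
W^SO = (Σα)·G^SO − ½·5·(Σα)² = (5/2)·12.7² = 403.225.
Deadweight loss = W^SO − W^NE = 261.33.

261.33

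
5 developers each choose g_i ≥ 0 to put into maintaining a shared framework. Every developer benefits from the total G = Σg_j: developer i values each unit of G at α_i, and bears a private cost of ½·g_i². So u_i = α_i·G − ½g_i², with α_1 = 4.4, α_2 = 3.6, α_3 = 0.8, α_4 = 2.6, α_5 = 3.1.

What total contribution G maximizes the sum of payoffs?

Planner FOC: ∂(Σu_j)/∂g_i = (Σα_j) − g_i = 0, so g_i^SO = Σα_j = 14.5 for every i; G^SO = 72.5.

72.5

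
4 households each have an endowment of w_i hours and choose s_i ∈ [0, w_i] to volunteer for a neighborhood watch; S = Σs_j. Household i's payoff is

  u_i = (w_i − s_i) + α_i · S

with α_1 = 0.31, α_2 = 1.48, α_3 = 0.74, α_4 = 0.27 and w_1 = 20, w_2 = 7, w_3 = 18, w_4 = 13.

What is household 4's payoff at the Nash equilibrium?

14.89

∂u_i/∂s_i = α_i − 1, so household i contributes w_i if α_i > 1, else 0.
α_i > 1 for i ∈ {2}; NE contributions (0, 7, 0, 0), S = 7.
u_4 = (13 − 0) + 0.27·7 = 14.89.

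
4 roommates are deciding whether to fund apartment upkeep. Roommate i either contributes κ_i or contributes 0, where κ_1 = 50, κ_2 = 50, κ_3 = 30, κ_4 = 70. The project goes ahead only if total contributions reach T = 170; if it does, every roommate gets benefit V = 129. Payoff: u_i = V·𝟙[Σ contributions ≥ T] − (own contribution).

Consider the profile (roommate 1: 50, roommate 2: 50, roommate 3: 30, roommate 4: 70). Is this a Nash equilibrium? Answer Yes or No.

No

Total = 200 ≥ 170: provided.
Roommate 1 (pledges 50, payoff 79): dropping to 0 → total 150, payoff 0. No gain.
Roommate 2 (pledges 50, payoff 79): dropping to 0 → total 150, payoff 0. No gain.
Roommate 3 (pledges 30, payoff 99): dropping to 0 → total 170, payoff 129. Profitable deviation.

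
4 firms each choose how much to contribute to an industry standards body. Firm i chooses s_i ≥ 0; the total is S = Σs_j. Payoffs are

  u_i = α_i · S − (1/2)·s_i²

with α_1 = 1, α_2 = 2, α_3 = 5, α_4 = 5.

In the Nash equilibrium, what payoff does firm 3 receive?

52.5

Firm i's FOC: ∂u_i/∂s_i = α_i − s_i = 0, so s_i* = α_i.
NE contributions = (1, 2, 5, 5); S = 13.
u_3 = α_3·S − ½·(s_3)² = 5·13 − ½·5² = 52.5.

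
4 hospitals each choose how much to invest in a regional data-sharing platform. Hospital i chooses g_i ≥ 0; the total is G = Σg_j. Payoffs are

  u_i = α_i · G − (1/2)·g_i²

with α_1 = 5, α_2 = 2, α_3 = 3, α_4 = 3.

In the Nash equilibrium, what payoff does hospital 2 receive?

Hospital i's FOC: ∂u_i/∂g_i = α_i − g_i = 0, so g_i* = α_i.
NE contributions = (5, 2, 3, 3); G = 13.
u_2 = α_2·G − ½·(g_2)² = 2·13 − ½·2² = 24.

24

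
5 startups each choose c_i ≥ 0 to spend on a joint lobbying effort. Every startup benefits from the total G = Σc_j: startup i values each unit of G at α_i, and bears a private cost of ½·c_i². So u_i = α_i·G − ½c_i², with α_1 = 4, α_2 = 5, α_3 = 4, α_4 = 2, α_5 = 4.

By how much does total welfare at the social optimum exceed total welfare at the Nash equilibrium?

580

Startup i's FOC: ∂u_i/∂c_i = α_i − c_i = 0, so c_i* = α_i.
NE contributions = (4, 5, 4, 2, 4); G = 19.
W^NE = (Σα)·G − ½Σα_i² = 19² − ½·77 = 322.5.
Planner sets c_i = Σα_j = 19 for every i, so G^SO = 5·19 = 95.
W^SO = (Σα)·G^SO − ½·5·(Σα)² = (5/2)·19² = 902.5.
Deadweight loss = W^SO − W^NE = 580.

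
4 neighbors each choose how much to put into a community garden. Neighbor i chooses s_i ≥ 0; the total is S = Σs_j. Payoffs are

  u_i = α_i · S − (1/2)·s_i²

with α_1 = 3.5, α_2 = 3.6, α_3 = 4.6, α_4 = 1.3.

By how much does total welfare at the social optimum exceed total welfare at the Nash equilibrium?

193.03

Neighbor i's FOC: ∂u_i/∂s_i = α_i − s_i = 0, so s_i* = α_i.
NE contributions = (3.5, 3.6, 4.6, 1.3); S = 13.
W^NE = (Σα)·S − ½Σα_i² = 13² − ½·48.06 = 144.97.
Planner sets s_i = Σα_j = 13 for every i, so S^SO = 4·13 = 52.
W^SO = (Σα)·S^SO − ½·4·(Σα)² = (4/2)·13² = 338.
Deadweight loss = W^SO − W^NE = 193.03.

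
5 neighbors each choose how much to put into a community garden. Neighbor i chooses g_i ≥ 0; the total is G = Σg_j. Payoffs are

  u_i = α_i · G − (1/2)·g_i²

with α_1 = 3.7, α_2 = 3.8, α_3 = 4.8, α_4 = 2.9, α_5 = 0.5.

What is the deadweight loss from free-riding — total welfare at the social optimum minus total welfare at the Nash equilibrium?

399.65

Neighbor i's FOC: ∂u_i/∂g_i = α_i − g_i = 0, so g_i* = α_i.
NE contributions = (3.7, 3.8, 4.8, 2.9, 0.5); G = 15.7.
W^NE = (Σα)·G − ½Σα_i² = 15.7² − ½·59.83 = 216.575.
Planner sets g_i = Σα_j = 15.7 for every i, so G^SO = 5·15.7 = 78.5.
W^SO = (Σα)·G^SO − ½·5·(Σα)² = (5/2)·15.7² = 616.225.
Deadweight loss = W^SO − W^NE = 399.65.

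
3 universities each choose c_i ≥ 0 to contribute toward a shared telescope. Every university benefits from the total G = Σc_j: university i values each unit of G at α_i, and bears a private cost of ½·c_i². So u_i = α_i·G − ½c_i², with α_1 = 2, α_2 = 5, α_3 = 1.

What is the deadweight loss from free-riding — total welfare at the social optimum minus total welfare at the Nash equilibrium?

University i's FOC: ∂u_i/∂c_i = α_i − c_i = 0, so c_i* = α_i.
NE contributions = (2, 5, 1); G = 8.
W^NE = (Σα)·G − ½Σα_i² = 8² − ½·30 = 49.
Planner sets c_i = Σα_j = 8 for every i, so G^SO = 3·8 = 24.
W^SO = (Σα)·G^SO − ½·3·(Σα)² = (3/2)·8² = 96.
Deadweight loss = W^SO − W^NE = 47.

47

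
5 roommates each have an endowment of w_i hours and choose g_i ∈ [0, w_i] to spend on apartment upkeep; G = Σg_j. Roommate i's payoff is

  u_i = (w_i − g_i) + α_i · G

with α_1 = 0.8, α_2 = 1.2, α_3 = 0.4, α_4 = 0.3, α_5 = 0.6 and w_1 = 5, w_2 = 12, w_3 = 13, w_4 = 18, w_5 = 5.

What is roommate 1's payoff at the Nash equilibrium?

∂u_i/∂g_i = α_i − 1, so roommate i contributes w_i if α_i > 1, else 0.
α_i > 1 for i ∈ {2}; NE contributions (0, 12, 0, 0, 0), G = 12.
u_1 = (5 − 0) + 0.8·12 = 14.6.

14.6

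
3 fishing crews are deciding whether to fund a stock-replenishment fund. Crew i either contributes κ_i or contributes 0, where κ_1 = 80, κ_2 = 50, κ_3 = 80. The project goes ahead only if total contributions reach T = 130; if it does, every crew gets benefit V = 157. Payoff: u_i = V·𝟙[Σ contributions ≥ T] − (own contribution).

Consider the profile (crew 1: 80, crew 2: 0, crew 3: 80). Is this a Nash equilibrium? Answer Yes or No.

Yes

Total = 160 ≥ 130: provided.
Crew 1 (pledges 80, payoff 77): dropping to 0 → total 80, payoff 0. No gain.
Crew 2 (pledges 0, payoff 157): pledging 50 → total 210, payoff 107. No gain.
Crew 3 (pledges 80, payoff 77): dropping to 0 → total 80, payoff 0. No gain.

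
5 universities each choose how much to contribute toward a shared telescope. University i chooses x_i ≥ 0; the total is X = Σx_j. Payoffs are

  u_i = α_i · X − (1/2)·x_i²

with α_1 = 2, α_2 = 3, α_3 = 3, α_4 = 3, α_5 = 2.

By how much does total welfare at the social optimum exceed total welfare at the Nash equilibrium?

University i's FOC: ∂u_i/∂x_i = α_i − x_i = 0, so x_i* = α_i.
NE contributions = (2, 3, 3, 3, 2); X = 13.
W^NE = (Σα)·X − ½Σα_i² = 13² − ½·35 = 151.5.
Planner sets x_i = Σα_j = 13 for every i, so X^SO = 5·13 = 65.
W^SO = (Σα)·X^SO − ½·5·(Σα)² = (5/2)·13² = 422.5.
Deadweight loss = W^SO − W^NE = 271.

271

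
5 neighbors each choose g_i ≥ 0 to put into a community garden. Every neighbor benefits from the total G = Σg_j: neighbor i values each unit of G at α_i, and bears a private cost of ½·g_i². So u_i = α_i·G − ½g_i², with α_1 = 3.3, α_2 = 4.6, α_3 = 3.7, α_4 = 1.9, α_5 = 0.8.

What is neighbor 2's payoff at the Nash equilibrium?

Neighbor i's FOC: ∂u_i/∂g_i = α_i − g_i = 0, so g_i* = α_i.
NE contributions = (3.3, 4.6, 3.7, 1.9, 0.8); G = 14.3.
u_2 = α_2·G − ½·(g_2)² = 4.6·14.3 − ½·4.6² = 55.2.

55.2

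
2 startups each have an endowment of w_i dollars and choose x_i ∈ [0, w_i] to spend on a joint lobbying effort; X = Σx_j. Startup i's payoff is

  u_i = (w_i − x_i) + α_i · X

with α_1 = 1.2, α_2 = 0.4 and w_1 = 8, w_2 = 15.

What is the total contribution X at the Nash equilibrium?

∂u_i/∂x_i = α_i − 1, so startup i contributes w_i if α_i > 1, else 0.
α_i > 1 for i ∈ {1}; NE contributions (8, 0), X = 8.

8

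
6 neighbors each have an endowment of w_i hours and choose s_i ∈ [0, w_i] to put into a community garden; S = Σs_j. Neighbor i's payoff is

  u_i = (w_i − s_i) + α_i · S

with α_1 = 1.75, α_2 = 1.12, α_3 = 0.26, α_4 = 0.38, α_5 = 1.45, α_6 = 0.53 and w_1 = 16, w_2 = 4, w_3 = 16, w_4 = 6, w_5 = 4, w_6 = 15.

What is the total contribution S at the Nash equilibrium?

24

∂u_i/∂s_i = α_i − 1, so neighbor i contributes w_i if α_i > 1, else 0.
α_i > 1 for i ∈ {1, 2, 5}; NE contributions (16, 4, 0, 0, 4, 0), S = 24.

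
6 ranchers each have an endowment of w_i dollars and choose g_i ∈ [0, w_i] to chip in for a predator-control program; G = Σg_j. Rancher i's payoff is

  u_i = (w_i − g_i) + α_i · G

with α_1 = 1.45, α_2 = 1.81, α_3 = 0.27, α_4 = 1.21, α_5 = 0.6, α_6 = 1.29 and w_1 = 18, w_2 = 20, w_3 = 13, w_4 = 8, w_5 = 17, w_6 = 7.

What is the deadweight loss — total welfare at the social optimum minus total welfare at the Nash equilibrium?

168.9

∂u_i/∂g_i = α_i − 1, so rancher i contributes w_i if α_i > 1, else 0.
α_i > 1 for i ∈ {1, 2, 4, 6}; NE contributions (18, 20, 0, 8, 0, 7), G = 53.
W^NE = Σw_i − G^NE + (Σα_i)·G^NE = 83 + 5.63·53 = 381.39.
Planner: ∂(Σu_j)/∂g_i = Σα_j − 1 = 5.63 > 0, so everyone contributes w_i; G^SO = 83, W^SO = 83 + 5.63·83 = 550.29.
Deadweight loss = 168.9.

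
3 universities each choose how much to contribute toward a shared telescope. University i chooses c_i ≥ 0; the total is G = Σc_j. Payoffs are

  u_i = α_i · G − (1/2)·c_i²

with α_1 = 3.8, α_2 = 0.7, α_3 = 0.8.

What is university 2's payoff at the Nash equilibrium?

University i's FOC: ∂u_i/∂c_i = α_i − c_i = 0, so c_i* = α_i.
NE contributions = (3.8, 0.7, 0.8); G = 5.3.
u_2 = α_2·G − ½·(c_2)² = 0.7·5.3 − ½·0.7² = 3.465.

3.465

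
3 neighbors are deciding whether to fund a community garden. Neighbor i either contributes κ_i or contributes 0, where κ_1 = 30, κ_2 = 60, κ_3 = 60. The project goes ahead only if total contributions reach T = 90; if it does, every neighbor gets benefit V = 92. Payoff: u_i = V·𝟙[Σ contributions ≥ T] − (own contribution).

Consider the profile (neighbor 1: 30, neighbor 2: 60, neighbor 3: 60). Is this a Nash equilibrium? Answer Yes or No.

Total = 150 ≥ 90: provided.
Neighbor 1 (pledges 30, payoff 62): dropping to 0 → total 120, payoff 92. Profitable deviation.

No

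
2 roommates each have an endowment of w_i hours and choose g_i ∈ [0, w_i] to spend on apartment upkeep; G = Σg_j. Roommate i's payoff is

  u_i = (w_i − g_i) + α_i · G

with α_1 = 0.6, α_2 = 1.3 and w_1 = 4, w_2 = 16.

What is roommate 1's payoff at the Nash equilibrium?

13.6

∂u_i/∂g_i = α_i − 1, so roommate i contributes w_i if α_i > 1, else 0.
α_i > 1 for i ∈ {2}; NE contributions (0, 16), G = 16.
u_1 = (4 − 0) + 0.6·16 = 13.6.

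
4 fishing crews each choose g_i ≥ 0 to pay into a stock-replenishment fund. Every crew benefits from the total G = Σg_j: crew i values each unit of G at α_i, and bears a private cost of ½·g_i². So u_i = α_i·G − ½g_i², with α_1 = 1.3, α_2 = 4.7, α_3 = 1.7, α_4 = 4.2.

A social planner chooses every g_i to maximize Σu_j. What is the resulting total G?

Planner FOC: ∂(Σu_j)/∂g_i = (Σα_j) − g_i = 0, so g_i^SO = Σα_j = 11.9 for every i; G^SO = 47.6.

47.6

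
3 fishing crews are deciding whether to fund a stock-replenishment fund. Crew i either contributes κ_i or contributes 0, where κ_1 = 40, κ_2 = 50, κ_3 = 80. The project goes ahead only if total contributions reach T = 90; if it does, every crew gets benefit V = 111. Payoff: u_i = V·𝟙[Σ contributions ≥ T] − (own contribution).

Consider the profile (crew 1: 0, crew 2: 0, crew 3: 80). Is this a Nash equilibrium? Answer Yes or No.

No

Total = 80 < 90: not provided.
Crew 1 (pledges 0, payoff 0): pledging 40 → total 120, payoff 71. Profitable deviation.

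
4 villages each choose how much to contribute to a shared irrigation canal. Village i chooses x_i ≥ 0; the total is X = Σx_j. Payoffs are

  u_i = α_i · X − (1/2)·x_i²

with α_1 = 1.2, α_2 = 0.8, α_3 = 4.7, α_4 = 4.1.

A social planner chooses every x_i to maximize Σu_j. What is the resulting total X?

Planner FOC: ∂(Σu_j)/∂x_i = (Σα_j) − x_i = 0, so x_i^SO = Σα_j = 10.8 for every i; X^SO = 43.2.

43.2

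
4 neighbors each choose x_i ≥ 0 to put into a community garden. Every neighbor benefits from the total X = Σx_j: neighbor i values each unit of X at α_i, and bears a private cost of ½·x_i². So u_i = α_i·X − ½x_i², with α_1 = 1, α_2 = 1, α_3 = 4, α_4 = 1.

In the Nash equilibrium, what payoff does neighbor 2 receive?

Neighbor i's FOC: ∂u_i/∂x_i = α_i − x_i = 0, so x_i* = α_i.
NE contributions = (1, 1, 4, 1); X = 7.
u_2 = α_2·X − ½·(x_2)² = 1·7 − ½·1² = 6.5.

6.5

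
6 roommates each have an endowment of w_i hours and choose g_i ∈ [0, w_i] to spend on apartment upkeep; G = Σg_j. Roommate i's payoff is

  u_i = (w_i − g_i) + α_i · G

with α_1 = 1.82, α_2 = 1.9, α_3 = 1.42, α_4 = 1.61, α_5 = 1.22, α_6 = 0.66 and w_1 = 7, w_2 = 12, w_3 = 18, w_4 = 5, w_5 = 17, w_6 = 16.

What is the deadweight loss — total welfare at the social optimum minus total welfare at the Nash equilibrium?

∂u_i/∂g_i = α_i − 1, so roommate i contributes w_i if α_i > 1, else 0.
α_i > 1 for i ∈ {1, 2, 3, 4, 5}; NE contributions (7, 12, 18, 5, 17, 0), G = 59.
W^NE = Σw_i − G^NE + (Σα_i)·G^NE = 75 + 7.63·59 = 525.17.
Planner: ∂(Σu_j)/∂g_i = Σα_j − 1 = 7.63 > 0, so everyone contributes w_i; G^SO = 75, W^SO = 75 + 7.63·75 = 647.25.
Deadweight loss = 122.08.

122.08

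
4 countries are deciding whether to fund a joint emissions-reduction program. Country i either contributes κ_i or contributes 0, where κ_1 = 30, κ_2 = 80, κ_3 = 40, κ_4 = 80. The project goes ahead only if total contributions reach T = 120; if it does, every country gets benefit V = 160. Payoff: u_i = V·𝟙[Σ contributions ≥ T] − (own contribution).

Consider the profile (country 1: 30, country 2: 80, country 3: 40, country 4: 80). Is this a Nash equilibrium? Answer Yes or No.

Total = 230 ≥ 120: provided.
Country 1 (pledges 30, payoff 130): dropping to 0 → total 200, payoff 160. Profitable deviation.

No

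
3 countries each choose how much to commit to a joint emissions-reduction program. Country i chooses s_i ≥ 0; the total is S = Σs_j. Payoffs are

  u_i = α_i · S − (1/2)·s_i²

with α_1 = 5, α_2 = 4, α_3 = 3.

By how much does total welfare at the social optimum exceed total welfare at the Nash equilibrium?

Country i's FOC: ∂u_i/∂s_i = α_i − s_i = 0, so s_i* = α_i.
NE contributions = (5, 4, 3); S = 12.
W^NE = (Σα)·S − ½Σα_i² = 12² − ½·50 = 119.
Planner sets s_i = Σα_j = 12 for every i, so S^SO = 3·12 = 36.
W^SO = (Σα)·S^SO − ½·3·(Σα)² = (3/2)·12² = 216.
Deadweight loss = W^SO − W^NE = 97.

97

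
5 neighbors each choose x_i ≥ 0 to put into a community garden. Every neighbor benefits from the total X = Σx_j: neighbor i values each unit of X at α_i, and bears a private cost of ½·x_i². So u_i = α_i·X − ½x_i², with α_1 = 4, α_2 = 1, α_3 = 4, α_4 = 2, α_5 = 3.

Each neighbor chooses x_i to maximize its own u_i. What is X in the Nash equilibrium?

Neighbor i's FOC: ∂u_i/∂x_i = α_i − x_i = 0, so x_i* = α_i.
NE contributions = (4, 1, 4, 2, 3); X = 14.

14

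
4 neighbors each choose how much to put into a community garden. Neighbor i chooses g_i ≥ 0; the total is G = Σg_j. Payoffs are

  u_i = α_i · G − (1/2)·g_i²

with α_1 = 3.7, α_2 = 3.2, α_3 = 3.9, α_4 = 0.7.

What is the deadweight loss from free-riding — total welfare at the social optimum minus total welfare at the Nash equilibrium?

Neighbor i's FOC: ∂u_i/∂g_i = α_i − g_i = 0, so g_i* = α_i.
NE contributions = (3.7, 3.2, 3.9, 0.7); G = 11.5.
W^NE = (Σα)·G − ½Σα_i² = 11.5² − ½·39.63 = 112.435.
Planner sets g_i = Σα_j = 11.5 for every i, so G^SO = 4·11.5 = 46.
W^SO = (Σα)·G^SO − ½·4·(Σα)² = (4/2)·11.5² = 264.5.
Deadweight loss = W^SO − W^NE = 152.065.

152.065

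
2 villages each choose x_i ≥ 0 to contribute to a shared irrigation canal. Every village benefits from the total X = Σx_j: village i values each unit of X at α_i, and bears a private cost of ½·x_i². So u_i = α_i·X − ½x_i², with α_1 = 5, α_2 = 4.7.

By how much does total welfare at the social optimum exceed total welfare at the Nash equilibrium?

23.545

Village i's FOC: ∂u_i/∂x_i = α_i − x_i = 0, so x_i* = α_i.
NE contributions = (5, 4.7); X = 9.7.
W^NE = (Σα)·X − ½Σα_i² = 9.7² − ½·47.09 = 70.545.
Planner sets x_i = Σα_j = 9.7 for every i, so X^SO = 2·9.7 = 19.4.
W^SO = (Σα)·X^SO − ½·2·(Σα)² = (2/2)·9.7² = 94.09.
Deadweight loss = W^SO − W^NE = 23.545.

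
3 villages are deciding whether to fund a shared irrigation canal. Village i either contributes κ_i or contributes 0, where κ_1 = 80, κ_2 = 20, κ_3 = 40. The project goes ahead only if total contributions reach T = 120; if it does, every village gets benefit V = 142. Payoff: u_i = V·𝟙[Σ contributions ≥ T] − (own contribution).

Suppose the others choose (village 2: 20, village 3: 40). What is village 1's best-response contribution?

Others' total = 60. Contributing 80 brings total to 140 ≥ 120: gain V − κ_1 = 62.
Best response: 80.

80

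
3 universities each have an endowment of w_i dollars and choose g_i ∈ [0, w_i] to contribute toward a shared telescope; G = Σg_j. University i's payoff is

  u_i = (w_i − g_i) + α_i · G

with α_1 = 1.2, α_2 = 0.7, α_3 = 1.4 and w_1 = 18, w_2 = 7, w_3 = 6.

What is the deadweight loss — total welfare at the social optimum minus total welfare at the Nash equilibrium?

16.1

∂u_i/∂g_i = α_i − 1, so university i contributes w_i if α_i > 1, else 0.
α_i > 1 for i ∈ {1, 3}; NE contributions (18, 0, 6), G = 24.
W^NE = Σw_i − G^NE + (Σα_i)·G^NE = 31 + 2.3·24 = 86.2.
Planner: ∂(Σu_j)/∂g_i = Σα_j − 1 = 2.3 > 0, so everyone contributes w_i; G^SO = 31, W^SO = 31 + 2.3·31 = 102.3.
Deadweight loss = 16.1.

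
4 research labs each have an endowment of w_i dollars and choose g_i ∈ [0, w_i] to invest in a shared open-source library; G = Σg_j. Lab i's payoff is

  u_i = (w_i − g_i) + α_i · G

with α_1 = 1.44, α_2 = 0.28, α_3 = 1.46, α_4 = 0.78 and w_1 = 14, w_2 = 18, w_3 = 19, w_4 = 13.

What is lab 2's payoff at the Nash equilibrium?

27.24

∂u_i/∂g_i = α_i − 1, so lab i contributes w_i if α_i > 1, else 0.
α_i > 1 for i ∈ {1, 3}; NE contributions (14, 0, 19, 0), G = 33.
u_2 = (18 − 0) + 0.28·33 = 27.24.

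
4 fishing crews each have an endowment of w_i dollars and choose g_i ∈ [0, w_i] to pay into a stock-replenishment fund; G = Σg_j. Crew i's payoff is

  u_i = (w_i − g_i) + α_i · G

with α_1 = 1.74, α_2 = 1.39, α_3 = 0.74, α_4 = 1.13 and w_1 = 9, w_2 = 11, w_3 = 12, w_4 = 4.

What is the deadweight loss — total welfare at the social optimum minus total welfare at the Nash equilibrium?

∂u_i/∂g_i = α_i − 1, so crew i contributes w_i if α_i > 1, else 0.
α_i > 1 for i ∈ {1, 2, 4}; NE contributions (9, 11, 0, 4), G = 24.
W^NE = Σw_i − G^NE + (Σα_i)·G^NE = 36 + 4·24 = 132.
Planner: ∂(Σu_j)/∂g_i = Σα_j − 1 = 4 > 0, so everyone contributes w_i; G^SO = 36, W^SO = 36 + 4·36 = 180.
Deadweight loss = 48.

48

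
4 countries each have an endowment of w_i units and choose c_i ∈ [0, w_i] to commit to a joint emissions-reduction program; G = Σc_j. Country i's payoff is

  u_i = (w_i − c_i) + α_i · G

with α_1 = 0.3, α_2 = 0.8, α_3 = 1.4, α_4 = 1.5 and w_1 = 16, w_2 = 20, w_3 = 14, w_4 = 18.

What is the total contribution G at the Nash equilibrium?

∂u_i/∂c_i = α_i − 1, so country i contributes w_i if α_i > 1, else 0.
α_i > 1 for i ∈ {3, 4}; NE contributions (0, 0, 14, 18), G = 32.

32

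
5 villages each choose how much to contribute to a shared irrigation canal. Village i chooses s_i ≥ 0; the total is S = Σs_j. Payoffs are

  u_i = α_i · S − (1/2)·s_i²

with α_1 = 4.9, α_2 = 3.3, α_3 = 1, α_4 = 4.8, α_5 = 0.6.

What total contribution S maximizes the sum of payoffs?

73

Planner FOC: ∂(Σu_j)/∂s_i = (Σα_j) − s_i = 0, so s_i^SO = Σα_j = 14.6 for every i; S^SO = 73.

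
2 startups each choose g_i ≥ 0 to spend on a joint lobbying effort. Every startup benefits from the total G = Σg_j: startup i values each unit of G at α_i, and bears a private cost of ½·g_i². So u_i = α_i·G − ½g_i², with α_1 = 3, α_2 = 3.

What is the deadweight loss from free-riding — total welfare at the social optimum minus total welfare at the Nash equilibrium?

9

Startup i's FOC: ∂u_i/∂g_i = α_i − g_i = 0, so g_i* = α_i.
NE contributions = (3, 3); G = 6.
W^NE = (Σα)·G − ½Σα_i² = 6² − ½·18 = 27.
Planner sets g_i = Σα_j = 6 for every i, so G^SO = 2·6 = 12.
W^SO = (Σα)·G^SO − ½·2·(Σα)² = (2/2)·6² = 36.
Deadweight loss = W^SO − W^NE = 9.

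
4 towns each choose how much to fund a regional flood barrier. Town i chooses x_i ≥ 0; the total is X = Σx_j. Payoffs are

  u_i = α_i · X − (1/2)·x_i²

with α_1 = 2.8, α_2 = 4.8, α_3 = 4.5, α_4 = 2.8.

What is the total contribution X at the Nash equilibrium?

Town i's FOC: ∂u_i/∂x_i = α_i − x_i = 0, so x_i* = α_i.
NE contributions = (2.8, 4.8, 4.5, 2.8); X = 14.9.

14.9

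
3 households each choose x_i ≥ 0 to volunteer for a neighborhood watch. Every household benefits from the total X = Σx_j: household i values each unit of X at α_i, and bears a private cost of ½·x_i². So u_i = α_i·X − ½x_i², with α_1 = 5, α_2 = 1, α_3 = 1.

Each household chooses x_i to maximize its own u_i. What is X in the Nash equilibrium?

Household i's FOC: ∂u_i/∂x_i = α_i − x_i = 0, so x_i* = α_i.
NE contributions = (5, 1, 1); X = 7.

7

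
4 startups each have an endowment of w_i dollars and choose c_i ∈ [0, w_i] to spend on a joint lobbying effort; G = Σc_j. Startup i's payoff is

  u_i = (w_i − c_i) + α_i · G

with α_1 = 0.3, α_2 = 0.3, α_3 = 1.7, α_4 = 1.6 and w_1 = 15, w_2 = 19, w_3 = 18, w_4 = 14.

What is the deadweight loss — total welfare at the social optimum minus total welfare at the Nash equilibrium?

∂u_i/∂c_i = α_i − 1, so startup i contributes w_i if α_i > 1, else 0.
α_i > 1 for i ∈ {3, 4}; NE contributions (0, 0, 18, 14), G = 32.
W^NE = Σw_i − G^NE + (Σα_i)·G^NE = 66 + 2.9·32 = 158.8.
Planner: ∂(Σu_j)/∂c_i = Σα_j − 1 = 2.9 > 0, so everyone contributes w_i; G^SO = 66, W^SO = 66 + 2.9·66 = 257.4.
Deadweight loss = 98.6.

98.6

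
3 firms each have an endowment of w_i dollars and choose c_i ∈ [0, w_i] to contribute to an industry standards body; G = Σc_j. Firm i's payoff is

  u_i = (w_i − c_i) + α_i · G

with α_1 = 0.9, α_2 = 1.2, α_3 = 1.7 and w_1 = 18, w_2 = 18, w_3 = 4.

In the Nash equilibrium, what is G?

22

∂u_i/∂c_i = α_i − 1, so firm i contributes w_i if α_i > 1, else 0.
α_i > 1 for i ∈ {2, 3}; NE contributions (0, 18, 4), G = 22.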